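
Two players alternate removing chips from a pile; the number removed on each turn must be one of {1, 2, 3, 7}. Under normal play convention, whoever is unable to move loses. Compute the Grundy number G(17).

G(0) = 0
G(1) = mex{0} = 1
G(2) = mex{1,0} = 2
G(3) = mex{2,1,0} = 3
G(4) = mex{3,2,1} = 0
G(5) = mex{0,3,2} = 1
G(6) = mex{1,0,3} = 2
G(7) = mex{2,1,0,0} = 3
G(8) = mex{3,2,1,1} = 0
G(9) = mex{0,3,2,2} = 1
G(10) = mex{1,0,3,3} = 2
G(11) = mex{2,1,0,0} = 3
G(12) = mex{3,2,1,1} = 0
G(13) = mex{0,3,2,2} = 1
G(14) = mex{1,0,3,3} = 2
G(15) = mex{2,1,0,0} = 3
G(16) = mex{3,2,1,1} = 0
G(17) = mex{0,3,2,2} = 1

1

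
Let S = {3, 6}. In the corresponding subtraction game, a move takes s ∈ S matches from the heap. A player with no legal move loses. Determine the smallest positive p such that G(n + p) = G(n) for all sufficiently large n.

n :  0  1  2  3  4  5  6  7  8  9 10 11 12 13 14 15 16 17 18 19
G :  0  0  0  1  1  1  2  2  2  0  0  0  1  1  1  2  2  2  0  0
G(n+9) = G(n) holds for n = 0,…,5 (a full window of length max(S) = 6), so the sequence is purely periodic with period 9.

9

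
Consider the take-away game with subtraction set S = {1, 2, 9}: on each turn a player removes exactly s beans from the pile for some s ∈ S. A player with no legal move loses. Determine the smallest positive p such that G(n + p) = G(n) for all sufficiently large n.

10

G(0) = 0
G(1) = mex{0} = 1
G(2) = mex{1,0} = 2
G(3) = mex{2,1} = 0
G(4) = mex{0,2} = 1
G(5) = mex{1,0} = 2
G(6) = mex{2,1} = 0
G(7) = mex{0,2} = 1
G(8) = mex{1,0} = 2
G(9) = mex{2,1,0} = 3
G(10) = mex{3,2,1} = 0
G(11) = mex{0,3,2} = 1
G(12) = mex{1,0,0} = 2
G(13) = mex{2,1,1} = 0
G(14) = mex{0,2,2} = 1
G(15) = mex{1,0,0} = 2
G(16) = mex{2,1,1} = 0
G(17) = mex{0,2,2} = 1
G(18) = mex{1,0,3} = 2
G(19) = mex{2,1,0} = 3
G(20) = mex{3,2,1} = 0
G(21) = mex{0,3,2} = 1
G(n+10) = G(n) holds for n = 0,…,8 (a full window of length max(S) = 9), so the sequence is purely periodic with period 10.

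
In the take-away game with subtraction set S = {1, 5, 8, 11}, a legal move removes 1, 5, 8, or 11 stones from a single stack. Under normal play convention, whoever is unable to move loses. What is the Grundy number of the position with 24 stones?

2

G(0) = 0
G(1) = mex{0} = 1
G(2) = mex{1} = 0
G(3) = mex{0} = 1
G(4) = mex{1} = 0
G(5) = mex{0,0} = 1
G(6) = mex{1,1} = 0
G(7) = mex{0,0} = 1
G(8) = mex{1,1,0} = 2
G(9) = mex{2,0,1} = 3
G(10) = mex{3,1,0} = 2
G(11) = mex{2,0,1,0} = 3
G(12) = mex{3,1,0,1} = 2
G(13) = mex{2,2,1,0} = 3
G(14) = mex{3,3,0,1} = 2
G(15) = mex{2,2,1,0} = 3
G(16) = mex{3,3,2,1} = 0
G(17) = mex{0,2,3,0} = 1
G(18) = mex{1,3,2,1} = 0
G(19) = mex{0,2,3,2} = 1
G(20) = mex{1,3,2,3} = 0
G(21) = mex{0,0,3,2} = 1
G(22) = mex{1,1,2,3} = 0
G(23) = mex{0,0,3,2} = 1
G(24) = mex{1,1,0,3} = 2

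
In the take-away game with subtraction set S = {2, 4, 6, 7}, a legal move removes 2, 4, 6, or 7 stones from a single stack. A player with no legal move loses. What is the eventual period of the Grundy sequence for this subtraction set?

G(0) = 0
G(1) = mex{} = 0
G(2) = mex{0} = 1
G(3) = mex{0} = 1
G(4) = mex{1,0} = 2
G(5) = mex{1,0} = 2
G(6) = mex{2,1,0} = 3
G(7) = mex{2,1,0,0} = 3
G(8) = mex{3,2,1,0} = 4
G(9) = mex{3,2,1,1} = 0
G(10) = mex{4,3,2,1} = 0
G(11) = mex{0,3,2,2} = 1
G(12) = mex{0,4,3,2} = 1
G(13) = mex{1,0,3,3} = 2
G(14) = mex{1,0,4,3} = 2
G(15) = mex{2,1,0,4} = 3
G(16) = mex{2,1,0,0} = 3
G(17) = mex{3,2,1,0} = 4
G(18) = mex{3,2,1,1} = 0
G(19) = mex{4,3,2,1} = 0
G(n+9) = G(n) holds for n = 0,…,6 (a full window of length max(S) = 7), so the sequence is purely periodic with period 9.

9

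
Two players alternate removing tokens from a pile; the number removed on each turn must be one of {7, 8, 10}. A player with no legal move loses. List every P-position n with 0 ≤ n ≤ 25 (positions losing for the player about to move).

n :  0  1  2  3  4  5  6  7  8  9 10 11 12 13 14 15 16 17 18 19 20 21 22 23 24 25
G :  0  0  0  0  0  0  0  1  1  1  1  1  1  1  2  2  2  0  0  0  0  0  0  0  1  1
P-positions are exactly the n with G(n) = 0.

0, 1, 2, 3, 4, 5, 6, 17, 18, 19, 20, 21, 22, 23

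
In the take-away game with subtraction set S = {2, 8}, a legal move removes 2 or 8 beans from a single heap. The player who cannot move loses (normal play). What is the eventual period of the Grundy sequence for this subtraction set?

10

G(0) = 0
G(1) = mex{} = 0
G(2) = mex{0} = 1
G(3) = mex{0} = 1
G(4) = mex{1} = 0
G(5) = mex{1} = 0
G(6) = mex{0} = 1
G(7) = mex{0} = 1
G(8) = mex{1,0} = 2
G(9) = mex{1,0} = 2
G(10) = mex{2,1} = 0
G(11) = mex{2,1} = 0
G(12) = mex{0,0} = 1
G(13) = mex{0,0} = 1
G(14) = mex{1,1} = 0
G(15) = mex{1,1} = 0
G(16) = mex{0,2} = 1
G(17) = mex{0,2} = 1
G(18) = mex{1,0} = 2
G(19) = mex{1,0} = 2
G(20) = mex{2,1} = 0
G(21) = mex{2,1} = 0
G(n+10) = G(n) holds for n = 0,…,7 (a full window of length max(S) = 8), so the sequence is purely periodic with period 10.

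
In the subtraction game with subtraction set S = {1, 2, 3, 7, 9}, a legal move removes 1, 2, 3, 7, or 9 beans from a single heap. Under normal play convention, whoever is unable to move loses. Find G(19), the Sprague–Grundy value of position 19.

G(0) = 0
G(1) = mex{0} = 1
G(2) = mex{1,0} = 2
G(3) = mex{2,1,0} = 3
G(4) = mex{3,2,1} = 0
G(5) = mex{0,3,2} = 1
G(6) = mex{1,0,3} = 2
G(7) = mex{2,1,0,0} = 3
G(8) = mex{3,2,1,1} = 0
G(9) = mex{0,3,2,2,0} = 1
G(10) = mex{1,0,3,3,1} = 2
G(11) = mex{2,1,0,0,2} = 3
G(12) = mex{3,2,1,1,3} = 0
G(13) = mex{0,3,2,2,0} = 1
G(14) = mex{1,0,3,3,1} = 2
G(15) = mex{2,1,0,0,2} = 3
G(16) = mex{3,2,1,1,3} = 0
G(17) = mex{0,3,2,2,0} = 1
G(18) = mex{1,0,3,3,1} = 2
G(19) = mex{2,1,0,0,2} = 3

3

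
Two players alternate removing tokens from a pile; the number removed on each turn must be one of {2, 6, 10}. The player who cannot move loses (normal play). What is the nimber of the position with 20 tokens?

0

G(0) = 0
G(1) = mex{} = 0
G(2) = mex{0} = 1
G(3) = mex{0} = 1
G(4) = mex{1} = 0
G(5) = mex{1} = 0
G(6) = mex{0,0} = 1
G(7) = mex{0,0} = 1
G(8) = mex{1,1} = 0
G(9) = mex{1,1} = 0
G(10) = mex{0,0,0} = 1
G(11) = mex{0,0,0} = 1
G(12) = mex{1,1,1} = 0
G(13) = mex{1,1,1} = 0
G(14) = mex{0,0,0} = 1
G(15) = mex{0,0,0} = 1
G(16) = mex{1,1,1} = 0
G(17) = mex{1,1,1} = 0
G(18) = mex{0,0,0} = 1
G(19) = mex{0,0,0} = 1
G(20) = mex{1,1,1} = 0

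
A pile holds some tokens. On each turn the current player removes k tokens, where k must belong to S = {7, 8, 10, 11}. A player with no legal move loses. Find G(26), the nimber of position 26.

1

G(0) = 0
G(1) = mex{} = 0
G(2) = mex{} = 0
G(3) = mex{} = 0
G(4) = mex{} = 0
G(5) = mex{} = 0
G(6) = mex{} = 0
G(7) = mex{0} = 1
G(8) = mex{0,0} = 1
G(9) = mex{0,0} = 1
G(10) = mex{0,0,0} = 1
G(11) = mex{0,0,0,0} = 1
G(12) = mex{0,0,0,0} = 1
G(13) = mex{0,0,0,0} = 1
G(14) = mex{1,0,0,0} = 2
G(15) = mex{1,1,0,0} = 2
G(16) = mex{1,1,0,0} = 2
G(17) = mex{1,1,1,0} = 2
G(18) = mex{1,1,1,1} = 0
G(19) = mex{1,1,1,1} = 0
G(20) = mex{1,1,1,1} = 0
G(21) = mex{2,1,1,1} = 0
G(22) = mex{2,2,1,1} = 0
G(23) = mex{2,2,1,1} = 0
G(24) = mex{2,2,2,1} = 0
G(25) = mex{0,2,2,2} = 1
G(26) = mex{0,0,2,2} = 1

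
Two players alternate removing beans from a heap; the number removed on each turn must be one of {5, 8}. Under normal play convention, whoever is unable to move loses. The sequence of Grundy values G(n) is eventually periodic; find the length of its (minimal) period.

13

G(0) = 0
G(1) = mex{} = 0
G(2) = mex{} = 0
G(3) = mex{} = 0
G(4) = mex{} = 0
G(5) = mex{0} = 1
G(6) = mex{0} = 1
G(7) = mex{0} = 1
G(8) = mex{0,0} = 1
G(9) = mex{0,0} = 1
G(10) = mex{1,0} = 2
G(11) = mex{1,0} = 2
G(12) = mex{1,0} = 2
G(13) = mex{1,1} = 0
G(14) = mex{1,1} = 0
G(15) = mex{2,1} = 0
G(16) = mex{2,1} = 0
G(17) = mex{2,1} = 0
G(18) = mex{0,2} = 1
G(19) = mex{0,2} = 1
G(20) = mex{0,2} = 1
G(21) = mex{0,0} = 1
G(22) = mex{0,0} = 1
G(23) = mex{1,0} = 2
G(24) = mex{1,0} = 2
G(25) = mex{1,0} = 2
G(26) = mex{1,1} = 0
G(27) = mex{1,1} = 0
G(n+13) = G(n) holds for n = 0,…,7 (a full window of length max(S) = 8), so the sequence is purely periodic with period 13.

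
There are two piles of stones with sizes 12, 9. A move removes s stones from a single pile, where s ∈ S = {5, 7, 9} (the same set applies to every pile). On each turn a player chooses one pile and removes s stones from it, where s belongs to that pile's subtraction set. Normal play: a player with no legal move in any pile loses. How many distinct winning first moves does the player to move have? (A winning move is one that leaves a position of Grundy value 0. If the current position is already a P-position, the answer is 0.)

All piles use S = {5, 7, 9}:
G(0) = 0
G(1) = mex{} = 0
G(2) = mex{} = 0
G(3) = mex{} = 0
G(4) = mex{} = 0
G(5) = mex{0} = 1
G(6) = mex{0} = 1
G(7) = mex{0,0} = 1
G(8) = mex{0,0} = 1
G(9) = mex{0,0,0} = 1
G(10) = mex{1,0,0} = 2
G(11) = mex{1,0,0} = 2
G(12) = mex{1,1,0} = 2
Pile A: G(12) = 2.
Pile B: G(9) = 1.
Combined Grundy value = 2 ⊕ 1 = 3.
A winning move leaves total XOR = 0, i.e. changes one component's Grundy value g to g ⊕ X where X is the current total.
Pile A: need g' = 2⊕3 = 1. Options: 12−5→G=1, 12−7→G=1, 12−9→G=0. Hits: 2.
Pile B: need g' = 1⊕3 = 2. Options: 9−5→G=0, 9−7→G=0, 9−9→G=0. Hits: 0.

2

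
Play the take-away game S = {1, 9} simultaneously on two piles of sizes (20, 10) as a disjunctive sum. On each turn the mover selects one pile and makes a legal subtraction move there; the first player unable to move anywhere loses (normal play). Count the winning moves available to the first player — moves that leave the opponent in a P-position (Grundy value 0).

0

All piles use S = {1, 9}:
G(0) = 0
G(1) = mex{0} = 1
G(2) = mex{1} = 0
G(3) = mex{0} = 1
G(4) = mex{1} = 0
G(5) = mex{0} = 1
G(6) = mex{1} = 0
G(7) = mex{0} = 1
G(8) = mex{1} = 0
G(9) = mex{0,0} = 1
G(10) = mex{1,1} = 0
G(11) = mex{0,0} = 1
G(12) = mex{1,1} = 0
G(13) = mex{0,0} = 1
G(14) = mex{1,1} = 0
G(15) = mex{0,0} = 1
G(16) = mex{1,1} = 0
G(17) = mex{0,0} = 1
G(18) = mex{1,1} = 0
G(19) = mex{0,0} = 1
G(20) = mex{1,1} = 0
Pile A: G(20) = 0.
Pile B: G(10) = 0.
Combined Grundy value = 0 ⊕ 0 = 0.
A winning move leaves total XOR = 0, i.e. changes one component's Grundy value g to g ⊕ X where X is the current total.
Pile A: target g' = 0⊕0 = 0, but every legal move changes the Grundy value (mex property), so 0 moves.
Pile B: target g' = 0⊕0 = 0, but every legal move changes the Grundy value (mex property), so 0 moves.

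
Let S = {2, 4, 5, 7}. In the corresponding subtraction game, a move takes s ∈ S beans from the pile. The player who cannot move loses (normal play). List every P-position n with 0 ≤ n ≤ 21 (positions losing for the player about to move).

0, 1, 9, 10, 18, 19

G(0) = 0
G(1) = mex{} = 0
G(2) = mex{0} = 1
G(3) = mex{0} = 1
G(4) = mex{1,0} = 2
G(5) = mex{1,0,0} = 2
G(6) = mex{2,1,0} = 3
G(7) = mex{2,1,1,0} = 3
G(8) = mex{3,2,1,0} = 4
G(9) = mex{3,2,2,1} = 0
G(10) = mex{4,3,2,1} = 0
G(11) = mex{0,3,3,2} = 1
G(12) = mex{0,4,3,2} = 1
G(13) = mex{1,0,4,3} = 2
G(14) = mex{1,0,0,3} = 2
G(15) = mex{2,1,0,4} = 3
G(16) = mex{2,1,1,0} = 3
G(17) = mex{3,2,1,0} = 4
G(18) = mex{3,2,2,1} = 0
G(19) = mex{4,3,2,1} = 0
G(20) = mex{0,3,3,2} = 1
G(21) = mex{0,4,3,2} = 1
P-positions are exactly the n with G(n) = 0.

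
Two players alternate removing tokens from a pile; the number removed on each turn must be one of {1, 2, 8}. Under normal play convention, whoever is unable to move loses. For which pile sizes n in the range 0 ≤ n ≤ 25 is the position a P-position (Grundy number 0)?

G(0) = 0
G(1) = mex{0} = 1
G(2) = mex{1,0} = 2
G(3) = mex{2,1} = 0
G(4) = mex{0,2} = 1
G(5) = mex{1,0} = 2
G(6) = mex{2,1} = 0
G(7) = mex{0,2} = 1
G(8) = mex{1,0,0} = 2
G(9) = mex{2,1,1} = 0
G(10) = mex{0,2,2} = 1
G(11) = mex{1,0,0} = 2
G(12) = mex{2,1,1} = 0
G(13) = mex{0,2,2} = 1
G(14) = mex{1,0,0} = 2
G(15) = mex{2,1,1} = 0
G(16) = mex{0,2,2} = 1
G(17) = mex{1,0,0} = 2
G(18) = mex{2,1,1} = 0
G(19) = mex{0,2,2} = 1
G(20) = mex{1,0,0} = 2
G(21) = mex{2,1,1} = 0
G(22) = mex{0,2,2} = 1
G(23) = mex{1,0,0} = 2
G(24) = mex{2,1,1} = 0
G(25) = mex{0,2,2} = 1
P-positions are exactly the n with G(n) = 0.

0, 3, 6, 9, 12, 15, 18, 21, 24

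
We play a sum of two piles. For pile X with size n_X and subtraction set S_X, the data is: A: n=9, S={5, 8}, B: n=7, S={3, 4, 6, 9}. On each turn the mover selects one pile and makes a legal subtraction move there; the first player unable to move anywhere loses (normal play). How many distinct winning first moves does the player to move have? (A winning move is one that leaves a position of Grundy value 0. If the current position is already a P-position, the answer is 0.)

Pile A, S = {5, 8}:
G(0) = 0
G(1) = mex{} = 0
G(2) = mex{} = 0
G(3) = mex{} = 0
G(4) = mex{} = 0
G(5) = mex{0} = 1
G(6) = mex{0} = 1
G(7) = mex{0} = 1
G(8) = mex{0,0} = 1
G(9) = mex{0,0} = 1
G_A(9) = 1.
Pile B, S = {3, 4, 6, 9}:
G(0) = 0
G(1) = mex{} = 0
G(2) = mex{} = 0
G(3) = mex{0} = 1
G(4) = mex{0,0} = 1
G(5) = mex{0,0} = 1
G(6) = mex{1,0,0} = 2
G(7) = mex{1,1,0} = 2
G_B(7) = 2.
Combined Grundy value = 1 ⊕ 2 = 3.
A winning move leaves total XOR = 0, i.e. changes one component's Grundy value g to g ⊕ X where X is the current total.
Pile A: need g' = 1⊕3 = 2. Options: 9−5→G=0, 9−8→G=0. Hits: 0.
Pile B: need g' = 2⊕3 = 1. Options: 7−3→G=1, 7−4→G=1, 7−6→G=0. Hits: 2.

2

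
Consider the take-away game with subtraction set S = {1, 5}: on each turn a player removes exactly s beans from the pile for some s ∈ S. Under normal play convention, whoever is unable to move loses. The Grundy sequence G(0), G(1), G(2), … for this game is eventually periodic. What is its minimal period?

2

n :  0  1  2  3  4  5  6  7  8  9 10 11 12 13 14
G :  0  1  0  1  0  1  0  1  0  1  0  1  0  1  0
G(n+2) = G(n) holds for n = 0,…,4 (a full window of length max(S) = 5), so the sequence is purely periodic with period 2.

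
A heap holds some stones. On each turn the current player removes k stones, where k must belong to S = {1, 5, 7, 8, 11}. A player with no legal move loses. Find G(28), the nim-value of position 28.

2

G(0) = 0
G(1) = mex{0} = 1
G(2) = mex{1} = 0
G(3) = mex{0} = 1
G(4) = mex{1} = 0
G(5) = mex{0,0} = 1
G(6) = mex{1,1} = 0
G(7) = mex{0,0,0} = 1
G(8) = mex{1,1,1,0} = 2
G(9) = mex{2,0,0,1} = 3
G(10) = mex{3,1,1,0} = 2
G(11) = mex{2,0,0,1,0} = 3
G(12) = mex{3,1,1,0,1} = 2
G(13) = mex{2,2,0,1,0} = 3
G(14) = mex{3,3,1,0,1} = 2
G(15) = mex{2,2,2,1,0} = 3
G(16) = mex{3,3,3,2,1} = 0
G(17) = mex{0,2,2,3,0} = 1
G(18) = mex{1,3,3,2,1} = 0
G(19) = mex{0,2,2,3,2} = 1
G(20) = mex{1,3,3,2,3} = 0
G(21) = mex{0,0,2,3,2} = 1
G(22) = mex{1,1,3,2,3} = 0
G(23) = mex{0,0,0,3,2} = 1
G(24) = mex{1,1,1,0,3} = 2
G(25) = mex{2,0,0,1,2} = 3
G(26) = mex{3,1,1,0,3} = 2
G(27) = mex{2,0,0,1,0} = 3
G(28) = mex{3,1,1,0,1} = 2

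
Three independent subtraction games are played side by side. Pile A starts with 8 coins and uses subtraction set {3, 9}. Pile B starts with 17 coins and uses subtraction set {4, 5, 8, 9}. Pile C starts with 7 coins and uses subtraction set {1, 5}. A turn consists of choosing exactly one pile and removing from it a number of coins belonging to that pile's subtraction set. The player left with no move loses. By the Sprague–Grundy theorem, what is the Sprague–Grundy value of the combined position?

Pile A, S = {3, 9}:
n : 0 1 2 3 4 5 6 7 8
G : 0 0 0 1 1 1 0 0 0
G_A(8) = 0.
Pile B, S = {4, 5, 8, 9}:
G(0) = 0
G(1) = mex{} = 0
G(2) = mex{} = 0
G(3) = mex{} = 0
G(4) = mex{0} = 1
G(5) = mex{0,0} = 1
G(6) = mex{0,0} = 1
G(7) = mex{0,0} = 1
G(8) = mex{1,0,0} = 2
G(9) = mex{1,1,0,0} = 2
G(10) = mex{1,1,0,0} = 2
G(11) = mex{1,1,0,0} = 2
G(12) = mex{2,1,1,0} = 3
G(13) = mex{2,2,1,1} = 0
G(14) = mex{2,2,1,1} = 0
G(15) = mex{2,2,1,1} = 0
G(16) = mex{3,2,2,1} = 0
G(17) = mex{0,3,2,2} = 1
G_B(17) = 1.
Pile C, S = {1, 5}:
n : 0 1 2 3 4 5 6 7
G : 0 1 0 1 0 1 0 1
G_C(7) = 1.
Combined Grundy value = 0 ⊕ 1 ⊕ 1 = 0.

0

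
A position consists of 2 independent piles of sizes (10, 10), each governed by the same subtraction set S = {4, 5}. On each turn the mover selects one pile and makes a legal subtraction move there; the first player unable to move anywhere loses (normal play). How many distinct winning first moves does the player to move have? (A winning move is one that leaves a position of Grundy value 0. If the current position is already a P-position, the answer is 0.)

All piles use S = {4, 5}:
G(0) = 0
G(1) = mex{} = 0
G(2) = mex{} = 0
G(3) = mex{} = 0
G(4) = mex{0} = 1
G(5) = mex{0,0} = 1
G(6) = mex{0,0} = 1
G(7) = mex{0,0} = 1
G(8) = mex{1,0} = 2
G(9) = mex{1,1} = 0
G(10) = mex{1,1} = 0
Pile A: G(10) = 0.
Pile B: G(10) = 0.
Combined Grundy value = 0 ⊕ 0 = 0.
A winning move leaves total XOR = 0, i.e. changes one component's Grundy value g to g ⊕ X where X is the current total.
Pile A: target g' = 0⊕0 = 0, but every legal move changes the Grundy value (mex property), so 0 moves.
Pile B: target g' = 0⊕0 = 0, but every legal move changes the Grundy value (mex property), so 0 moves.

0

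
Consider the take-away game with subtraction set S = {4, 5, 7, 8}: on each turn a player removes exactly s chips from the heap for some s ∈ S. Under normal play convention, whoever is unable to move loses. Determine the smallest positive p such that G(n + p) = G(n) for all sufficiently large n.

n :  0  1  2  3  4  5  6  7  8  9 10 11 12 13 14 15 16 17 18 19 20 21 22 23 24 25
G :  0  0  0  0  1  1  1  1  2  2  2  2  0  0  0  0  1  1  1  1  2  2  2  2  0  0
G(n+12) = G(n) holds for n = 0,…,7 (a full window of length max(S) = 8), so the sequence is purely periodic with period 12.

12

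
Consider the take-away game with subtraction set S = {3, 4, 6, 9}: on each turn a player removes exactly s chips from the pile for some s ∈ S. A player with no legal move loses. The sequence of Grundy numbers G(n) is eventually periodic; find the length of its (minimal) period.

G(0) = 0
G(1) = mex{} = 0
G(2) = mex{} = 0
G(3) = mex{0} = 1
G(4) = mex{0,0} = 1
G(5) = mex{0,0} = 1
G(6) = mex{1,0,0} = 2
G(7) = mex{1,1,0} = 2
G(8) = mex{1,1,0} = 2
G(9) = mex{2,1,1,0} = 3
G(10) = mex{2,2,1,0} = 3
G(11) = mex{2,2,1,0} = 3
G(12) = mex{3,2,2,1} = 0
G(13) = mex{3,3,2,1} = 0
G(14) = mex{3,3,2,1} = 0
G(15) = mex{0,3,3,2} = 1
G(16) = mex{0,0,3,2} = 1
G(17) = mex{0,0,3,2} = 1
G(18) = mex{1,0,0,3} = 2
G(19) = mex{1,1,0,3} = 2
G(20) = mex{1,1,0,3} = 2
G(21) = mex{2,1,1,0} = 3
G(22) = mex{2,2,1,0} = 3
G(23) = mex{2,2,1,0} = 3
G(24) = mex{3,2,2,1} = 0
G(25) = mex{3,3,2,1} = 0
G(n+12) = G(n) holds for n = 0,…,8 (a full window of length max(S) = 9), so the sequence is purely periodic with period 12.

12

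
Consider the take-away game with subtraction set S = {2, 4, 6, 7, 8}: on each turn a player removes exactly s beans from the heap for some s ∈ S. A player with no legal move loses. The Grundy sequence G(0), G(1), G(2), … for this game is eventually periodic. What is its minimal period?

10

G(0) = 0
G(1) = mex{} = 0
G(2) = mex{0} = 1
G(3) = mex{0} = 1
G(4) = mex{1,0} = 2
G(5) = mex{1,0} = 2
G(6) = mex{2,1,0} = 3
G(7) = mex{2,1,0,0} = 3
G(8) = mex{3,2,1,0,0} = 4
G(9) = mex{3,2,1,1,0} = 4
G(10) = mex{4,3,2,1,1} = 0
G(11) = mex{4,3,2,2,1} = 0
G(12) = mex{0,4,3,2,2} = 1
G(13) = mex{0,4,3,3,2} = 1
G(14) = mex{1,0,4,3,3} = 2
G(15) = mex{1,0,4,4,3} = 2
G(16) = mex{2,1,0,4,4} = 3
G(17) = mex{2,1,0,0,4} = 3
G(18) = mex{3,2,1,0,0} = 4
G(19) = mex{3,2,1,1,0} = 4
G(20) = mex{4,3,2,1,1} = 0
G(21) = mex{4,3,2,2,1} = 0
G(n+10) = G(n) holds for n = 0,…,7 (a full window of length max(S) = 8), so the sequence is purely periodic with period 10.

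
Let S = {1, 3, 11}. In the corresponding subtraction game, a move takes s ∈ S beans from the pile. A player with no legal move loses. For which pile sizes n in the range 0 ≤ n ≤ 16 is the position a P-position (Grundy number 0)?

0, 2, 4, 6, 8, 10, 12, 14, 16

n :  0  1  2  3  4  5  6  7  8  9 10 11 12 13 14 15 16
G :  0  1  0  1  0  1  0  1  0  1  0  1  0  1  0  1  0
P-positions are exactly the n with G(n) = 0.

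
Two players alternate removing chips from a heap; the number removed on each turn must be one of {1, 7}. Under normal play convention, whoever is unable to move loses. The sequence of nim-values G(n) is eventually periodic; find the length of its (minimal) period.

2

G(0) = 0
G(1) = mex{0} = 1
G(2) = mex{1} = 0
G(3) = mex{0} = 1
G(4) = mex{1} = 0
G(5) = mex{0} = 1
G(6) = mex{1} = 0
G(7) = mex{0,0} = 1
G(8) = mex{1,1} = 0
G(9) = mex{0,0} = 1
G(10) = mex{1,1} = 0
G(11) = mex{0,0} = 1
G(12) = mex{1,1} = 0
G(13) = mex{0,0} = 1
G(14) = mex{1,1} = 0
G(n+2) = G(n) holds for n = 0,…,6 (a full window of length max(S) = 7), so the sequence is purely periodic with period 2.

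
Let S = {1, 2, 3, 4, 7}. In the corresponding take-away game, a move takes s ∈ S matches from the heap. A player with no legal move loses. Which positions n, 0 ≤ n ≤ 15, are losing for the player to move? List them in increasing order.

G(0) = 0
G(1) = mex{0} = 1
G(2) = mex{1,0} = 2
G(3) = mex{2,1,0} = 3
G(4) = mex{3,2,1,0} = 4
G(5) = mex{4,3,2,1} = 0
G(6) = mex{0,4,3,2} = 1
G(7) = mex{1,0,4,3,0} = 2
G(8) = mex{2,1,0,4,1} = 3
G(9) = mex{3,2,1,0,2} = 4
G(10) = mex{4,3,2,1,3} = 0
G(11) = mex{0,4,3,2,4} = 1
G(12) = mex{1,0,4,3,0} = 2
G(13) = mex{2,1,0,4,1} = 3
G(14) = mex{3,2,1,0,2} = 4
G(15) = mex{4,3,2,1,3} = 0
P-positions are exactly the n with G(n) = 0.

0, 5, 10, 15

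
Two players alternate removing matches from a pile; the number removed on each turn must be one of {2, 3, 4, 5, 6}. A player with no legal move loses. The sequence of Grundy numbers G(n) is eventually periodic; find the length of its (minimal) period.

G(0) = 0
G(1) = mex{} = 0
G(2) = mex{0} = 1
G(3) = mex{0,0} = 1
G(4) = mex{1,0,0} = 2
G(5) = mex{1,1,0,0} = 2
G(6) = mex{2,1,1,0,0} = 3
G(7) = mex{2,2,1,1,0} = 3
G(8) = mex{3,2,2,1,1} = 0
G(9) = mex{3,3,2,2,1} = 0
G(10) = mex{0,3,3,2,2} = 1
G(11) = mex{0,0,3,3,2} = 1
G(12) = mex{1,0,0,3,3} = 2
G(13) = mex{1,1,0,0,3} = 2
G(14) = mex{2,1,1,0,0} = 3
G(15) = mex{2,2,1,1,0} = 3
G(16) = mex{3,2,2,1,1} = 0
G(17) = mex{3,3,2,2,1} = 0
G(n+8) = G(n) holds for n = 0,…,5 (a full window of length max(S) = 6), so the sequence is purely periodic with period 8.

8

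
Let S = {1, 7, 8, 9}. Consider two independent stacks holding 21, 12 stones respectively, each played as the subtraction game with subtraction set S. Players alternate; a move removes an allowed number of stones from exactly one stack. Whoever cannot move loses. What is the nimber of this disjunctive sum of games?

All stacks use S = {1, 7, 8, 9}:
G(0) = 0
G(1) = mex{0} = 1
G(2) = mex{1} = 0
G(3) = mex{0} = 1
G(4) = mex{1} = 0
G(5) = mex{0} = 1
G(6) = mex{1} = 0
G(7) = mex{0,0} = 1
G(8) = mex{1,1,0} = 2
G(9) = mex{2,0,1,0} = 3
G(10) = mex{3,1,0,1} = 2
G(11) = mex{2,0,1,0} = 3
G(12) = mex{3,1,0,1} = 2
G(13) = mex{2,0,1,0} = 3
G(14) = mex{3,1,0,1} = 2
G(15) = mex{2,2,1,0} = 3
G(16) = mex{3,3,2,1} = 0
G(17) = mex{0,2,3,2} = 1
G(18) = mex{1,3,2,3} = 0
G(19) = mex{0,2,3,2} = 1
G(20) = mex{1,3,2,3} = 0
G(21) = mex{0,2,3,2} = 1
Stack A: G(21) = 1.
Stack B: G(12) = 2.
Combined Grundy value = 1 ⊕ 2 = 3.

3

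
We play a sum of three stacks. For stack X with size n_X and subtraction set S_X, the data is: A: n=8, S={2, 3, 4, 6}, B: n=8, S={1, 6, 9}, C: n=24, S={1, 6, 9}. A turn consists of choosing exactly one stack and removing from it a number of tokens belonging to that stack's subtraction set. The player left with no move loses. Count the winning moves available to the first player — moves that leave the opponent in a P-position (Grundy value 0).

6

Stack A, S = {2, 3, 4, 6}:
G(0) = 0
G(1) = mex{} = 0
G(2) = mex{0} = 1
G(3) = mex{0,0} = 1
G(4) = mex{1,0,0} = 2
G(5) = mex{1,1,0} = 2
G(6) = mex{2,1,1,0} = 3
G(7) = mex{2,2,1,0} = 3
G(8) = mex{3,2,2,1} = 0
G_A(8) = 0.
Stack B, S = {1, 6, 9}:
n : 0 1 2 3 4 5 6 7 8
G : 0 1 0 1 0 1 2 0 1
G_B(8) = 1.
Stack C, S = {1, 6, 9}:
n :  0  1  2  3  4  5  6  7  8  9 10 11 12 13 14 15 16 17 18 19 20 21 22 23 24
G :  0  1  0  1  0  1  2  0  1  2  3  2  0  1  0  1  2  0  1  0  1  2  0  1  0
G_C(24) = 0.
Combined Grundy value = 0 ⊕ 1 ⊕ 0 = 1.
A winning move leaves total XOR = 0, i.e. changes one component's Grundy value g to g ⊕ X where X is the current total.
Stack A: need g' = 0⊕1 = 1. Options: 8−2→G=3, 8−3→G=2, 8−4→G=2, 8−6→G=1. Hits: 1.
Stack B: need g' = 1⊕1 = 0. Options: 8−1→G=0, 8−6→G=0. Hits: 2.
Stack C: need g' = 0⊕1 = 1. Options: 24−1→G=1, 24−6→G=1, 24−9→G=1. Hits: 3.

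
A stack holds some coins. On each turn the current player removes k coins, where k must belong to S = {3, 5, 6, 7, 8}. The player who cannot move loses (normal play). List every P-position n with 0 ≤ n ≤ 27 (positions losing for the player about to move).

n :  0  1  2  3  4  5  6  7  8  9 10 11 12 13 14 15 16 17 18 19 20 21 22 23 24 25 26 27
G :  0  0  0  1  1  1  2  2  2  3  3  0  0  0  1  1  1  2  2  2  3  3  0  0  0  1  1  1
P-positions are exactly the n with G(n) = 0.

0, 1, 2, 11, 12, 13, 22, 23, 24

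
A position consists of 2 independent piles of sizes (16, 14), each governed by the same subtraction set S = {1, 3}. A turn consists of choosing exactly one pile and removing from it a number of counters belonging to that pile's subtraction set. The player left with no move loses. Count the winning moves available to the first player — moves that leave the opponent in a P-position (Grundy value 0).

0

All piles use S = {1, 3}:
G(0) = 0
G(1) = mex{0} = 1
G(2) = mex{1} = 0
G(3) = mex{0,0} = 1
G(4) = mex{1,1} = 0
G(5) = mex{0,0} = 1
G(6) = mex{1,1} = 0
G(7) = mex{0,0} = 1
G(8) = mex{1,1} = 0
G(9) = mex{0,0} = 1
G(10) = mex{1,1} = 0
G(11) = mex{0,0} = 1
G(12) = mex{1,1} = 0
G(13) = mex{0,0} = 1
G(14) = mex{1,1} = 0
G(15) = mex{0,0} = 1
G(16) = mex{1,1} = 0
Pile A: G(16) = 0.
Pile B: G(14) = 0.
Combined Grundy value = 0 ⊕ 0 = 0.
A winning move leaves total XOR = 0, i.e. changes one component's Grundy value g to g ⊕ X where X is the current total.
Pile A: target g' = 0⊕0 = 0, but every legal move changes the Grundy value (mex property), so 0 moves.
Pile B: target g' = 0⊕0 = 0, but every legal move changes the Grundy value (mex property), so 0 moves.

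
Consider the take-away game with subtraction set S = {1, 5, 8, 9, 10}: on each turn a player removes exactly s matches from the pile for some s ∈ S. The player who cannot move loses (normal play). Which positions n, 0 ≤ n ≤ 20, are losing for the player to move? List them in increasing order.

0, 2, 4, 6, 17, 19

n :  0  1  2  3  4  5  6  7  8  9 10 11 12 13 14 15 16 17 18 19 20
G :  0  1  0  1  0  1  0  1  2  3  2  3  2  3  2  3  4  0  1  0  1
P-positions are exactly the n with G(n) = 0.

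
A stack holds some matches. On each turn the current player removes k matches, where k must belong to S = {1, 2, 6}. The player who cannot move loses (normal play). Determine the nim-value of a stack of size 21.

G(0) = 0
G(1) = mex{0} = 1
G(2) = mex{1,0} = 2
G(3) = mex{2,1} = 0
G(4) = mex{0,2} = 1
G(5) = mex{1,0} = 2
G(6) = mex{2,1,0} = 3
G(7) = mex{3,2,1} = 0
G(8) = mex{0,3,2} = 1
G(9) = mex{1,0,0} = 2
G(10) = mex{2,1,1} = 0
G(11) = mex{0,2,2} = 1
G(12) = mex{1,0,3} = 2
G(13) = mex{2,1,0} = 3
G(14) = mex{3,2,1} = 0
G(15) = mex{0,3,2} = 1
G(16) = mex{1,0,0} = 2
G(17) = mex{2,1,1} = 0
G(18) = mex{0,2,2} = 1
G(19) = mex{1,0,3} = 2
G(20) = mex{2,1,0} = 3
G(21) = mex{3,2,1} = 0

0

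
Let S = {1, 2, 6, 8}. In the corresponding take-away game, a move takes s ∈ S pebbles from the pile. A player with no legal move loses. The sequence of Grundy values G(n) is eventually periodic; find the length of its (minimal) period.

G(0) = 0
G(1) = mex{0} = 1
G(2) = mex{1,0} = 2
G(3) = mex{2,1} = 0
G(4) = mex{0,2} = 1
G(5) = mex{1,0} = 2
G(6) = mex{2,1,0} = 3
G(7) = mex{3,2,1} = 0
G(8) = mex{0,3,2,0} = 1
G(9) = mex{1,0,0,1} = 2
G(10) = mex{2,1,1,2} = 0
G(11) = mex{0,2,2,0} = 1
G(12) = mex{1,0,3,1} = 2
G(13) = mex{2,1,0,2} = 3
G(14) = mex{3,2,1,3} = 0
G(15) = mex{0,3,2,0} = 1
G(16) = mex{1,0,0,1} = 2
G(n+7) = G(n) holds for n = 0,…,7 (a full window of length max(S) = 8), so the sequence is purely periodic with period 7.

7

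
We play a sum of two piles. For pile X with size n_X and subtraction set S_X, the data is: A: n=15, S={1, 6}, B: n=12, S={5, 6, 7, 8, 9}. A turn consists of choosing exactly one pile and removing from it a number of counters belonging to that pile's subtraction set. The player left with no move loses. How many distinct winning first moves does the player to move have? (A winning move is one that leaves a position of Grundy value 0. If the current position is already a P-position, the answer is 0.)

Pile A, S = {1, 6}:
n :  0  1  2  3  4  5  6  7  8  9 10 11 12 13 14 15
G :  0  1  0  1  0  1  2  0  1  0  1  0  1  2  0  1
G_A(15) = 1.
Pile B, S = {5, 6, 7, 8, 9}:
n :  0  1  2  3  4  5  6  7  8  9 10 11 12
G :  0  0  0  0  0  1  1  1  1  1  2  2  2
G_B(12) = 2.
Combined Grundy value = 1 ⊕ 2 = 3.
A winning move leaves total XOR = 0, i.e. changes one component's Grundy value g to g ⊕ X where X is the current total.
Pile A: need g' = 1⊕3 = 2. Options: 15−1→G=0, 15−6→G=0. Hits: 0.
Pile B: need g' = 2⊕3 = 1. Options: 12−5→G=1, 12−6→G=1, 12−7→G=1, 12−8→G=0, 12−9→G=0. Hits: 3.

3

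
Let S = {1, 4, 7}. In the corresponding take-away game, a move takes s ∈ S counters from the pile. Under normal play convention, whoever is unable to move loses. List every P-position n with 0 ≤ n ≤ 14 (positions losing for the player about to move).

n :  0  1  2  3  4  5  6  7  8  9 10 11 12 13 14
G :  0  1  0  1  2  0  1  2  0  1  0  1  2  0  1
P-positions are exactly the n with G(n) = 0.

0, 2, 5, 8, 10, 13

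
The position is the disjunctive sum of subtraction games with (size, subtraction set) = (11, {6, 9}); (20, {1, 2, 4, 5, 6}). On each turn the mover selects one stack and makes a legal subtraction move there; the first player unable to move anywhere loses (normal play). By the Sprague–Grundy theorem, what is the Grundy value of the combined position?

Stack A, S = {6, 9}:
n :  0  1  2  3  4  5  6  7  8  9 10 11
G :  0  0  0  0  0  0  1  1  1  1  1  1
G_A(11) = 1.
Stack B, S = {1, 2, 4, 5, 6}:
n :  0  1  2  3  4  5  6  7  8  9 10 11 12 13 14 15 16 17 18 19 20
G :  0  1  2  0  1  2  3  4  5  3  0  1  2  0  1  2  3  4  5  3  0
G_B(20) = 0.
Combined Grundy value = 1 ⊕ 0 = 1.

1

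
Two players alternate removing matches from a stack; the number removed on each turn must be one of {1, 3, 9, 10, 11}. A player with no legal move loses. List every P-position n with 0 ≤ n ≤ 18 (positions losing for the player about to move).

n :  0  1  2  3  4  5  6  7  8  9 10 11 12 13 14 15 16 17 18
G :  0  1  0  1  0  1  0  1  0  1  2  3  2  3  2  3  2  3  2
P-positions are exactly the n with G(n) = 0.

0, 2, 4, 6, 8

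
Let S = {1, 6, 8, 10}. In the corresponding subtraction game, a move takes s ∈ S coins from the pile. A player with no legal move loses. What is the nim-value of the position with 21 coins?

1

G(0) = 0
G(1) = mex{0} = 1
G(2) = mex{1} = 0
G(3) = mex{0} = 1
G(4) = mex{1} = 0
G(5) = mex{0} = 1
G(6) = mex{1,0} = 2
G(7) = mex{2,1} = 0
G(8) = mex{0,0,0} = 1
G(9) = mex{1,1,1} = 0
G(10) = mex{0,0,0,0} = 1
G(11) = mex{1,1,1,1} = 0
G(12) = mex{0,2,0,0} = 1
G(13) = mex{1,0,1,1} = 2
G(14) = mex{2,1,2,0} = 3
G(15) = mex{3,0,0,1} = 2
G(16) = mex{2,1,1,2} = 0
G(17) = mex{0,0,0,0} = 1
G(18) = mex{1,1,1,1} = 0
G(19) = mex{0,2,0,0} = 1
G(20) = mex{1,3,1,1} = 0
G(21) = mex{0,2,2,0} = 1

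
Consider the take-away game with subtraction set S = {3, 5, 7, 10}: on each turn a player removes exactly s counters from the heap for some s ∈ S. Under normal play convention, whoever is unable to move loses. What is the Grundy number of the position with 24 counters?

n :  0  1  2  3  4  5  6  7  8  9 10 11 12 13 14 15 16 17 18 19 20 21 22 23 24
G :  0  0  0  1  1  1  2  2  2  3  3  3  4  0  0  0  1  1  1  2  2  2  3  3  3

3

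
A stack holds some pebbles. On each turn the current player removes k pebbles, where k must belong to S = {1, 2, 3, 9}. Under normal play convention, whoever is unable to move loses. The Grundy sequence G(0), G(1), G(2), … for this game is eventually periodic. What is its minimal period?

4

n :  0  1  2  3  4  5  6  7  8  9 10 11 12 13 14
G :  0  1  2  3  0  1  2  3  0  1  2  3  0  1  2
G(n+4) = G(n) holds for n = 0,…,8 (a full window of length max(S) = 9), so the sequence is purely periodic with period 4.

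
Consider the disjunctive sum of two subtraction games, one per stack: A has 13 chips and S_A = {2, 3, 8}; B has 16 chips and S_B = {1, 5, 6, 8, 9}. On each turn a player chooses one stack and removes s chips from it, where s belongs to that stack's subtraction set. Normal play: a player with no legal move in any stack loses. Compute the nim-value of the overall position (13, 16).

Stack A, S = {2, 3, 8}:
G(0) = 0
G(1) = mex{} = 0
G(2) = mex{0} = 1
G(3) = mex{0,0} = 1
G(4) = mex{1,0} = 2
G(5) = mex{1,1} = 0
G(6) = mex{2,1} = 0
G(7) = mex{0,2} = 1
G(8) = mex{0,0,0} = 1
G(9) = mex{1,0,0} = 2
G(10) = mex{1,1,1} = 0
G(11) = mex{2,1,1} = 0
G(12) = mex{0,2,2} = 1
G(13) = mex{0,0,0} = 1
G_A(13) = 1.
Stack B, S = {1, 5, 6, 8, 9}:
n :  0  1  2  3  4  5  6  7  8  9 10 11 12 13 14 15 16
G :  0  1  0  1  0  1  2  3  2  3  2  3  4  5  0  1  0
G_B(16) = 0.
Combined Grundy value = 1 ⊕ 0 = 1.

1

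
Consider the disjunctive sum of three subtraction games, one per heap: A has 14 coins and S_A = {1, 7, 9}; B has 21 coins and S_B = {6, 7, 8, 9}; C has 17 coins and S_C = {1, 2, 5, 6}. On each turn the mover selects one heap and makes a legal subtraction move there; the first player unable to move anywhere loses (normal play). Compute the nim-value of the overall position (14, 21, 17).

Heap A, S = {1, 7, 9}:
n :  0  1  2  3  4  5  6  7  8  9 10 11 12 13 14
G :  0  1  0  1  0  1  0  1  0  1  0  1  0  1  0
G_A(14) = 0.
Heap B, S = {6, 7, 8, 9}:
n :  0  1  2  3  4  5  6  7  8  9 10 11 12 13 14 15 16 17 18 19 20 21
G :  0  0  0  0  0  0  1  1  1  1  1  1  2  2  2  0  0  0  0  0  0  1
G_B(21) = 1.
Heap C, S = {1, 2, 5, 6}:
G(0) = 0
G(1) = mex{0} = 1
G(2) = mex{1,0} = 2
G(3) = mex{2,1} = 0
G(4) = mex{0,2} = 1
G(5) = mex{1,0,0} = 2
G(6) = mex{2,1,1,0} = 3
G(7) = mex{3,2,2,1} = 0
G(8) = mex{0,3,0,2} = 1
G(9) = mex{1,0,1,0} = 2
G(10) = mex{2,1,2,1} = 0
G(11) = mex{0,2,3,2} = 1
G(12) = mex{1,0,0,3} = 2
G(13) = mex{2,1,1,0} = 3
G(14) = mex{3,2,2,1} = 0
G(15) = mex{0,3,0,2} = 1
G(16) = mex{1,0,1,0} = 2
G(17) = mex{2,1,2,1} = 0
G_C(17) = 0.
Combined Grundy value = 0 ⊕ 1 ⊕ 0 = 1.

1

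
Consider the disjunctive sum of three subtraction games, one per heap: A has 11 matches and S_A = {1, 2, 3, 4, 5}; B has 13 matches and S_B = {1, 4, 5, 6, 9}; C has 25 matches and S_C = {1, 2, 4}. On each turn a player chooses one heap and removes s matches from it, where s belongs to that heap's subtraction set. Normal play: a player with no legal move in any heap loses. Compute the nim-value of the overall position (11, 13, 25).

5

Heap A, S = {1, 2, 3, 4, 5}:
G(0) = 0
G(1) = mex{0} = 1
G(2) = mex{1,0} = 2
G(3) = mex{2,1,0} = 3
G(4) = mex{3,2,1,0} = 4
G(5) = mex{4,3,2,1,0} = 5
G(6) = mex{5,4,3,2,1} = 0
G(7) = mex{0,5,4,3,2} = 1
G(8) = mex{1,0,5,4,3} = 2
G(9) = mex{2,1,0,5,4} = 3
G(10) = mex{3,2,1,0,5} = 4
G(11) = mex{4,3,2,1,0} = 5
G_A(11) = 5.
Heap B, S = {1, 4, 5, 6, 9}:
G(0) = 0
G(1) = mex{0} = 1
G(2) = mex{1} = 0
G(3) = mex{0} = 1
G(4) = mex{1,0} = 2
G(5) = mex{2,1,0} = 3
G(6) = mex{3,0,1,0} = 2
G(7) = mex{2,1,0,1} = 3
G(8) = mex{3,2,1,0} = 4
G(9) = mex{4,3,2,1,0} = 5
G(10) = mex{5,2,3,2,1} = 0
G(11) = mex{0,3,2,3,0} = 1
G(12) = mex{1,4,3,2,1} = 0
G(13) = mex{0,5,4,3,2} = 1
G_B(13) = 1.
Heap C, S = {1, 2, 4}:
G(0) = 0
G(1) = mex{0} = 1
G(2) = mex{1,0} = 2
G(3) = mex{2,1} = 0
G(4) = mex{0,2,0} = 1
G(5) = mex{1,0,1} = 2
G(6) = mex{2,1,2} = 0
G(7) = mex{0,2,0} = 1
G(8) = mex{1,0,1} = 2
G(9) = mex{2,1,2} = 0
G(10) = mex{0,2,0} = 1
G(11) = mex{1,0,1} = 2
G(12) = mex{2,1,2} = 0
G(13) = mex{0,2,0} = 1
G(14) = mex{1,0,1} = 2
G(15) = mex{2,1,2} = 0
G(16) = mex{0,2,0} = 1
G(17) = mex{1,0,1} = 2
G(18) = mex{2,1,2} = 0
G(19) = mex{0,2,0} = 1
G(20) = mex{1,0,1} = 2
G(21) = mex{2,1,2} = 0
G(22) = mex{0,2,0} = 1
G(23) = mex{1,0,1} = 2
G(24) = mex{2,1,2} = 0
G(25) = mex{0,2,0} = 1
G_C(25) = 1.
Combined Grundy value = 5 ⊕ 1 ⊕ 1 = 5.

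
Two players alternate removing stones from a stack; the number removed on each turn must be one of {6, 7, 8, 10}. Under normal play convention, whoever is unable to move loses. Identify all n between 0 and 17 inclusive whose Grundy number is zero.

n :  0  1  2  3  4  5  6  7  8  9 10 11 12 13 14 15 16 17
G :  0  0  0  0  0  0  1  1  1  1  1  1  2  2  2  2  0  0
P-positions are exactly the n with G(n) = 0.

0, 1, 2, 3, 4, 5, 16, 17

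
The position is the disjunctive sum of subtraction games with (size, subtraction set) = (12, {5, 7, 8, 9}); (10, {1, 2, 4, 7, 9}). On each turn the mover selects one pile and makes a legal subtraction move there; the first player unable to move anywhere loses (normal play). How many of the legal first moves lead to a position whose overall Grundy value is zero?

1

Pile A, S = {5, 7, 8, 9}:
G(0) = 0
G(1) = mex{} = 0
G(2) = mex{} = 0
G(3) = mex{} = 0
G(4) = mex{} = 0
G(5) = mex{0} = 1
G(6) = mex{0} = 1
G(7) = mex{0,0} = 1
G(8) = mex{0,0,0} = 1
G(9) = mex{0,0,0,0} = 1
G(10) = mex{1,0,0,0} = 2
G(11) = mex{1,0,0,0} = 2
G(12) = mex{1,1,0,0} = 2
G_A(12) = 2.
Pile B, S = {1, 2, 4, 7, 9}:
G(0) = 0
G(1) = mex{0} = 1
G(2) = mex{1,0} = 2
G(3) = mex{2,1} = 0
G(4) = mex{0,2,0} = 1
G(5) = mex{1,0,1} = 2
G(6) = mex{2,1,2} = 0
G(7) = mex{0,2,0,0} = 1
G(8) = mex{1,0,1,1} = 2
G(9) = mex{2,1,2,2,0} = 3
G(10) = mex{3,2,0,0,1} = 4
G_B(10) = 4.
Combined Grundy value = 2 ⊕ 4 = 6.
A winning move leaves total XOR = 0, i.e. changes one component's Grundy value g to g ⊕ X where X is the current total.
Pile A: need g' = 2⊕6 = 4. Options: 12−5→G=1, 12−7→G=1, 12−8→G=0, 12−9→G=0. Hits: 0.
Pile B: need g' = 4⊕6 = 2. Options: 10−1→G=3, 10−2→G=2, 10−4→G=0, 10−7→G=0, 10−9→G=1. Hits: 1.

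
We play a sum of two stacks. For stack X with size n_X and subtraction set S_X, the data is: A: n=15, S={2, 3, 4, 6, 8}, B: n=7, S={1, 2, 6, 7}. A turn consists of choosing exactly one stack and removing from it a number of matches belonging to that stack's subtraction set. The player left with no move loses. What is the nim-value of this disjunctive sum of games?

6

Stack A, S = {2, 3, 4, 6, 8}:
G(0) = 0
G(1) = mex{} = 0
G(2) = mex{0} = 1
G(3) = mex{0,0} = 1
G(4) = mex{1,0,0} = 2
G(5) = mex{1,1,0} = 2
G(6) = mex{2,1,1,0} = 3
G(7) = mex{2,2,1,0} = 3
G(8) = mex{3,2,2,1,0} = 4
G(9) = mex{3,3,2,1,0} = 4
G(10) = mex{4,3,3,2,1} = 0
G(11) = mex{4,4,3,2,1} = 0
G(12) = mex{0,4,4,3,2} = 1
G(13) = mex{0,0,4,3,2} = 1
G(14) = mex{1,0,0,4,3} = 2
G(15) = mex{1,1,0,4,3} = 2
G_A(15) = 2.
Stack B, S = {1, 2, 6, 7}:
G(0) = 0
G(1) = mex{0} = 1
G(2) = mex{1,0} = 2
G(3) = mex{2,1} = 0
G(4) = mex{0,2} = 1
G(5) = mex{1,0} = 2
G(6) = mex{2,1,0} = 3
G(7) = mex{3,2,1,0} = 4
G_B(7) = 4.
Combined Grundy value = 2 ⊕ 4 = 6.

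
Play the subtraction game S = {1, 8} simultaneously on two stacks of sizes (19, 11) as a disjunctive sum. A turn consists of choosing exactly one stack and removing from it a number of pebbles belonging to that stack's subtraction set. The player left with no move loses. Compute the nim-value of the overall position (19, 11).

1

All stacks use S = {1, 8}:
G(0) = 0
G(1) = mex{0} = 1
G(2) = mex{1} = 0
G(3) = mex{0} = 1
G(4) = mex{1} = 0
G(5) = mex{0} = 1
G(6) = mex{1} = 0
G(7) = mex{0} = 1
G(8) = mex{1,0} = 2
G(9) = mex{2,1} = 0
G(10) = mex{0,0} = 1
G(11) = mex{1,1} = 0
G(12) = mex{0,0} = 1
G(13) = mex{1,1} = 0
G(14) = mex{0,0} = 1
G(15) = mex{1,1} = 0
G(16) = mex{0,2} = 1
G(17) = mex{1,0} = 2
G(18) = mex{2,1} = 0
G(19) = mex{0,0} = 1
Stack A: G(19) = 1.
Stack B: G(11) = 0.
Combined Grundy value = 1 ⊕ 0 = 1.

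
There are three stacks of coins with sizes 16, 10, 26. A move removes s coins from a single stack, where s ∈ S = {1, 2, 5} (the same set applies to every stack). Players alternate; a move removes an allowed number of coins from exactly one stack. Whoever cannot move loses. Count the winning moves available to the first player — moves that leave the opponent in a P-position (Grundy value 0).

2

All stacks use S = {1, 2, 5}:
G(0) = 0
G(1) = mex{0} = 1
G(2) = mex{1,0} = 2
G(3) = mex{2,1} = 0
G(4) = mex{0,2} = 1
G(5) = mex{1,0,0} = 2
G(6) = mex{2,1,1} = 0
G(7) = mex{0,2,2} = 1
G(8) = mex{1,0,0} = 2
G(9) = mex{2,1,1} = 0
G(10) = mex{0,2,2} = 1
G(11) = mex{1,0,0} = 2
G(12) = mex{2,1,1} = 0
G(13) = mex{0,2,2} = 1
G(14) = mex{1,0,0} = 2
G(15) = mex{2,1,1} = 0
G(16) = mex{0,2,2} = 1
G(17) = mex{1,0,0} = 2
G(18) = mex{2,1,1} = 0
G(19) = mex{0,2,2} = 1
G(20) = mex{1,0,0} = 2
G(21) = mex{2,1,1} = 0
G(22) = mex{0,2,2} = 1
G(23) = mex{1,0,0} = 2
G(24) = mex{2,1,1} = 0
G(25) = mex{0,2,2} = 1
G(26) = mex{1,0,0} = 2
Stack A: G(16) = 1.
Stack B: G(10) = 1.
Stack C: G(26) = 2.
Combined Grundy value = 1 ⊕ 1 ⊕ 2 = 2.
A winning move leaves total XOR = 0, i.e. changes one component's Grundy value g to g ⊕ X where X is the current total.
Stack A: need g' = 1⊕2 = 3. Options: 16−1→G=0, 16−2→G=2, 16−5→G=2. Hits: 0.
Stack B: need g' = 1⊕2 = 3. Options: 10−1→G=0, 10−2→G=2, 10−5→G=2. Hits: 0.
Stack C: need g' = 2⊕2 = 0. Options: 26−1→G=1, 26−2→G=0, 26−5→G=0. Hits: 2.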